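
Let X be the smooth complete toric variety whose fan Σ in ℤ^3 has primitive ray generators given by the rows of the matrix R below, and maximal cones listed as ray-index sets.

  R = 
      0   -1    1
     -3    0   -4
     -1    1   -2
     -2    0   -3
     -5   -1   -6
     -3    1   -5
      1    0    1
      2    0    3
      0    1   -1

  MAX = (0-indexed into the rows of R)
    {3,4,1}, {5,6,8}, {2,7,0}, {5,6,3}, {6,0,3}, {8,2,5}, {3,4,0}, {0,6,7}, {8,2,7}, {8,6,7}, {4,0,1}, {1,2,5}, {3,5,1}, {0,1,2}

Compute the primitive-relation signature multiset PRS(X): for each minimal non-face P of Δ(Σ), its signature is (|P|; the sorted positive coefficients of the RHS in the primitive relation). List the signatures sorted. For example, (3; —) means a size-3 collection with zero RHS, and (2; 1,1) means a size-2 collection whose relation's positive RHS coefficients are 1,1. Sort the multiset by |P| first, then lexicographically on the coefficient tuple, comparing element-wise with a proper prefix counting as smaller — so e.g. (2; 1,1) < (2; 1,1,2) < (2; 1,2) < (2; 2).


16 collections generate NE(X_Σ); each relation:

  {0,8}:  v_{0} + v_{8} = 0 — sig = (2; —)
  {3,7}:  v_{3} + v_{7} = 0 — sig = (2; —)
  {0,5}:  v_{0} + v_{5} = v_{1} — sig = (2; 1)
  {1,6}:  v_{1} + v_{6} = v_{3} — sig = (2; 1)
  {1,8}:  v_{1} + v_{8} = v_{5} — sig = (2; 1)
  {2,3}:  v_{2} + v_{3} = v_{5} — sig = (2; 1)
  {2,6}:  v_{2} + v_{6} = v_{8} — sig = (2; 1)
  {5,7}:  v_{5} + v_{7} = v_{2} — sig = (2; 1)
  {1,7}:  v_{1} + v_{7} = v_{0} + v_{2} — sig = (2; 1,1)
  {3,8}:  v_{3} + v_{8} = v_{5} + v_{6} — sig = (2; 1,1)
  {4,7}:  v_{4} + v_{7} = v_{0} + v_{1} — sig = (2; 1,1)
  {4,8}:  v_{4} + v_{8} = v_{1} + v_{3} — sig = (2; 1,1)
  {4,5}:  v_{4} + v_{5} = 2·v_{1} + v_{3} — sig = (2; 1,2)
  {4,6}:  v_{4} + v_{6} = v_{0} + 2·v_{3} — sig = (2; 1,2)
  {2,4}:  v_{2} + v_{4} = 2·v_{1} — sig = (2; 2)
  {0,1,3}:  v_{0} + v_{1} + v_{3} = v_{4} — sig = (3; 1)

so the primitive-relation signature multiset is
[(2; —), (2; —), (2; 1), (2; 1), (2; 1), (2; 1), (2; 1), (2; 1), (2; 1,1), (2; 1,1), (2; 1,1), (2; 1,1), (2; 1,2), (2; 1,2), (2; 2), (3; 1)]


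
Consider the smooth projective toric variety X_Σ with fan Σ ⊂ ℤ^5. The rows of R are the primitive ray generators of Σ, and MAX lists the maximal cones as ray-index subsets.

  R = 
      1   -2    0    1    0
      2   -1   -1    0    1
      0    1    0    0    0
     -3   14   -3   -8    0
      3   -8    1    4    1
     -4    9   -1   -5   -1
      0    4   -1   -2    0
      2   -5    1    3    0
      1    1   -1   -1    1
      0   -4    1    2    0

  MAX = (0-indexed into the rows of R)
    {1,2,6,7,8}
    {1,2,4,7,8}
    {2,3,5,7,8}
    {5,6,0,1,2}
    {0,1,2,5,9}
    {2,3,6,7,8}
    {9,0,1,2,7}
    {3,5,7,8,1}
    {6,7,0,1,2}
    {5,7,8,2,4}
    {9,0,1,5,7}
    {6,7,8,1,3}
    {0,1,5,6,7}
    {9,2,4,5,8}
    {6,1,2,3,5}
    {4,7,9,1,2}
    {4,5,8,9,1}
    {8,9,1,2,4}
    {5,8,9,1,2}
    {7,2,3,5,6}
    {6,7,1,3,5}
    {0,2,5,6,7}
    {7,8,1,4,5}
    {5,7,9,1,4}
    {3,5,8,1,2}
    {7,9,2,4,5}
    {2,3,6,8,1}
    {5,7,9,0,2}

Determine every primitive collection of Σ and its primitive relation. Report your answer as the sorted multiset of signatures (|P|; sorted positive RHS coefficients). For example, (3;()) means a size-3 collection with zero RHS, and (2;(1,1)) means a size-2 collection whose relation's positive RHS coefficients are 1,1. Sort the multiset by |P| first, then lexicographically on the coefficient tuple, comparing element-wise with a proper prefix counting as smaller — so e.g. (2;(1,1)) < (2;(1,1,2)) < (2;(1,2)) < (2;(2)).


Δ(Σ) — 10 vertices, 12 min non-faces:

  P = {6,9}:  v_{6} + v_{9} = 0  ⟹  sig = (2;())
  P = {0,8}:  v_{0} + v_{8} = v_{1}  ⟹  sig = (2;(1))
  P = {3,9}:  v_{3} + v_{9} = v_{5} + v_{8}  ⟹  sig = (2;(1,1))
  P = {4,6}:  v_{4} + v_{6} = v_{7} + v_{8}  ⟹  sig = (2;(1,1))
  P = {0,3}:  v_{0} + v_{3} = v_{1} + v_{5} + v_{6}  ⟹  sig = (2;(1,1,1))
  P = {0,4}:  v_{0} + v_{4} = v_{1} + v_{7} + v_{9}  ⟹  sig = (2;(1,1,1))
  P = {3,4}:  v_{3} + v_{4} = v_{5} + v_{7} + 2·v_{8}  ⟹  sig = (2;(1,1,2))
  P = {5,6,8}:  v_{5} + v_{6} + v_{8} = v_{3}  ⟹  sig = (3;(1))
  P = {7,8,9}:  v_{7} + v_{8} + v_{9} = v_{4}  ⟹  sig = (3;(1))
  P = {1,2,4,5}:  v_{1} + v_{2} + v_{4} + v_{5} = v_{8}  ⟹  sig = (4;(1))
  P = {1,2,5,7}:  v_{1} + v_{2} + v_{5} + v_{7} = v_{6}  ⟹  sig = (4;(1))
  P = {1,2,3,7}:  v_{1} + v_{2} + v_{3} + v_{7} = 2·v_{6} + v_{8}  ⟹  sig = (4;(1,2))

Signatures (|P|; sorted positive RHS coefficients), sorted:
[(2;()), (2;(1)), (2;(1,1)), (2;(1,1)), (2;(1,1,1)), (2;(1,1,1)), (2;(1,1,2)), (3;(1)), (3;(1)), (4;(1)), (4;(1)), (4;(1,2))]


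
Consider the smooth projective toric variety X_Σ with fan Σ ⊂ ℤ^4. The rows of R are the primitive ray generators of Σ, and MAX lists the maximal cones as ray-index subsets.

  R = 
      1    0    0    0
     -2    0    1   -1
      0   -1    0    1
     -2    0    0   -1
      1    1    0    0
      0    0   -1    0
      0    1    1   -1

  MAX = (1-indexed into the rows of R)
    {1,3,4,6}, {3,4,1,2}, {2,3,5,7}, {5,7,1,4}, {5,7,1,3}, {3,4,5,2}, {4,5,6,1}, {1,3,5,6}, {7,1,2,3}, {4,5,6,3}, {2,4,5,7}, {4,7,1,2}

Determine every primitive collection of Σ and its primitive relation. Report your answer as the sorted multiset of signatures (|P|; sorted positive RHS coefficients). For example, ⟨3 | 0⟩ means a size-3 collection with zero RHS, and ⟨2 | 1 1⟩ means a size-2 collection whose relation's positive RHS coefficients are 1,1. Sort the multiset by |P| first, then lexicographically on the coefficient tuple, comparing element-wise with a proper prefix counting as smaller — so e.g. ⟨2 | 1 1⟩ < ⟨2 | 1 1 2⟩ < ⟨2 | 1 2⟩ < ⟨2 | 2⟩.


5 minimal non-faces of Δ(Σ) (on 7 rays):

  • {2,6}:  v_{2} + v_{6} = v_{4} — sig = ⟨2 | 1⟩
  • {6,7}:  v_{6} + v_{7} = v_{1} + v_{4} + v_{5} — sig = ⟨2 | 1 1 1⟩
  • {1,2,5}:  v_{1} + v_{2} + v_{5} = v_{7} — sig = ⟨3 | 1⟩
  • {3,4,7}:  v_{3} + v_{4} + v_{7} = v_{2} — sig = ⟨3 | 1⟩
  • {1,3,4,5}:  v_{1} + v_{3} + v_{4} + v_{5} = 0 — sig = ⟨4 | 0⟩

Hence PRS(X_Σ) =
    |P|=2: 2 collections, coeffs (1), (1,1,1)
    |P|=3: 2 collections, coeffs (1), (1)
    |P|=4: 1 collection, coeffs ()


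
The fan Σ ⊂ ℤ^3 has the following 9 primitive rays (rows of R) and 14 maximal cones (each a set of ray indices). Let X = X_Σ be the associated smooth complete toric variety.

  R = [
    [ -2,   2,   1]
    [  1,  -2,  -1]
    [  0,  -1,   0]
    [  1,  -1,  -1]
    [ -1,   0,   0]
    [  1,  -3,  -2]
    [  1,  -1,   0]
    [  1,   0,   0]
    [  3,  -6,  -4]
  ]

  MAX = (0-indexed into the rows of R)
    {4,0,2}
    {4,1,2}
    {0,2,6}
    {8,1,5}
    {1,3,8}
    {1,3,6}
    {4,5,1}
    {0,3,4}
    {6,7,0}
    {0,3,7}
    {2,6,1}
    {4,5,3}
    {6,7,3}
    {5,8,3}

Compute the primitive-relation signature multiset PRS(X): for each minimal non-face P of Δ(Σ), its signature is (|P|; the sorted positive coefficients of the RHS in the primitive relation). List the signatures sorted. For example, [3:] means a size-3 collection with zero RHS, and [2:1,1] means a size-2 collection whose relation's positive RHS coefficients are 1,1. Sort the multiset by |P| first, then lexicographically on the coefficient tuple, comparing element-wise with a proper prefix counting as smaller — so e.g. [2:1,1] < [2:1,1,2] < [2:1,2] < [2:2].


18 collections generate NE(X_Σ); each relation:

  {4,7}:  v_{4} + v_{7} = 0  ⟹  sig = [2:]
  {0,1}:  v_{0} + v_{1} = v_{4}  ⟹  sig = [2:1]
  {2,3}:  v_{2} + v_{3} = v_{1}  ⟹  sig = [2:1]
  {2,7}:  v_{2} + v_{7} = v_{6}  ⟹  sig = [2:1]
  {4,6}:  v_{4} + v_{6} = v_{2}  ⟹  sig = [2:1]
  {1,7}:  v_{1} + v_{7} = v_{3} + v_{6}  ⟹  sig = [2:1,1]
  {5,7}:  v_{5} + v_{7} = v_{1} + v_{3}  ⟹  sig = [2:1,1]
  {0,8}:  v_{0} + v_{8} = v_{3} + v_{4} + v_{5}  ⟹  sig = [2:1,1,1]
  {0,5}:  v_{0} + v_{5} = v_{3} + 2·v_{4}  ⟹  sig = [2:1,2]
  {2,5}:  v_{2} + v_{5} = 2·v_{1} + v_{4}  ⟹  sig = [2:1,2]
  {2,8}:  v_{2} + v_{8} = 2·v_{1} + v_{5}  ⟹  sig = [2:1,2]
  {6,8}:  v_{6} + v_{8} = 3·v_{1} + v_{3}  ⟹  sig = [2:1,3]
  {4,8}:  v_{4} + v_{8} = 2·v_{5}  ⟹  sig = [2:2]
  {5,6}:  v_{5} + v_{6} = 2·v_{1}  ⟹  sig = [2:2]
  {7,8}:  v_{7} + v_{8} = 2·v_{1} + 2·v_{3}  ⟹  sig = [2:2,2]
  {0,3,6}:  v_{0} + v_{3} + v_{6} = 0  ⟹  sig = [3:]
  {1,3,4}:  v_{1} + v_{3} + v_{4} = v_{5}  ⟹  sig = [3:1]
  {1,3,5}:  v_{1} + v_{3} + v_{5} = v_{8}  ⟹  sig = [3:1]

Signatures (|P|; sorted positive RHS coefficients), sorted:
{ [2:],  [2:1] ×4,  [2:1,1] ×2,  [2:1,1,1],  [2:1,2] ×3,  [2:1,3],  [2:2] ×2,  [2:2,2],  [3:],  [3:1] ×2 }


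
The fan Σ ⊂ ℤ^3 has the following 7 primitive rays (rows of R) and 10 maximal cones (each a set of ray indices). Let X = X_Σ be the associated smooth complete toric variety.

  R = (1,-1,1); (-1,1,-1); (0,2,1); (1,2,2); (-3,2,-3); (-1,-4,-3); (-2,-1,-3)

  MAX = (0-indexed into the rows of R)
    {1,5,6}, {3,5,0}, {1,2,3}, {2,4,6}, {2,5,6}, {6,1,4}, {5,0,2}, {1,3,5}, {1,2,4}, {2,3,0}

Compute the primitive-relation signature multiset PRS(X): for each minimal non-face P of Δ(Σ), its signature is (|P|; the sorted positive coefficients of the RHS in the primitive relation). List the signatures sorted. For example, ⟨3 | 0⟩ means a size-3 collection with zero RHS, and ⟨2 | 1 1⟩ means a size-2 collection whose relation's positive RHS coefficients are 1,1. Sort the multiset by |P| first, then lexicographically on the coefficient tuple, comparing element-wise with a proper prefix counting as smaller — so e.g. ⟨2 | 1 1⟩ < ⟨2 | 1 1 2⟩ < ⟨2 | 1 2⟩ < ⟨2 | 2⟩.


Δ(Σ) — 7 vertices, 9 min non-faces:

  • {0,1}:  v_{0} + v_{1} = 0  →  sig = ⟨2 | 0⟩
  • {3,6}:  v_{3} + v_{6} = v_{1}  →  sig = ⟨2 | 1⟩
  • {0,4}:  v_{0} + v_{4} = v_{2} + v_{6}  →  sig = ⟨2 | 1 1⟩
  • {0,6}:  v_{0} + v_{6} = v_{2} + v_{5}  →  sig = ⟨2 | 1 1⟩
  • {3,4}:  v_{3} + v_{4} = 2·v_{1} + v_{2}  →  sig = ⟨2 | 1 2⟩
  • {4,5}:  v_{4} + v_{5} = 2·v_{6}  →  sig = ⟨2 | 2⟩
  • {2,3,5}:  v_{2} + v_{3} + v_{5} = 0  →  sig = ⟨3 | 0⟩
  • {1,2,5}:  v_{1} + v_{2} + v_{5} = v_{6}  →  sig = ⟨3 | 1⟩
  • {1,2,6}:  v_{1} + v_{2} + v_{6} = v_{4}  →  sig = ⟨3 | 1⟩

Signatures (|P|; sorted positive RHS coefficients), sorted:
    |P|=2: 6 collections, coeffs (), (1), (1,1), (1,1), (1,2), (2)
    |P|=3: 3 collections, coeffs (), (1), (1)


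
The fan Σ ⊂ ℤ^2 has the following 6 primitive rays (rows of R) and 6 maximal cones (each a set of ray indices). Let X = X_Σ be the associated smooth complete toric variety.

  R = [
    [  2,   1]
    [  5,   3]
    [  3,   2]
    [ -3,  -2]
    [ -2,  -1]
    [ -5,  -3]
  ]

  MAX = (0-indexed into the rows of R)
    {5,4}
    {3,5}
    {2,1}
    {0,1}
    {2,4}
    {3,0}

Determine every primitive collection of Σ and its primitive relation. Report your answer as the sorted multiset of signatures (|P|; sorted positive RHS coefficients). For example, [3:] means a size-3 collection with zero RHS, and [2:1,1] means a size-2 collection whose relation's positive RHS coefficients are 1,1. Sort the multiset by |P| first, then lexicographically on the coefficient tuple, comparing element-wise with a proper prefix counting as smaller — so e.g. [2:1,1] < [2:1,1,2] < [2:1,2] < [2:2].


9 collections generate NE(X_Σ); each relation:

  P = {0,4}:  v_{0} + v_{4} = 0  →  sig = [2:]
  P = {1,5}:  v_{1} + v_{5} = 0  →  sig = [2:]
  P = {2,3}:  v_{2} + v_{3} = 0  →  sig = [2:]
  P = {0,2}:  v_{0} + v_{2} = v_{1}  →  sig = [2:1]
  P = {0,5}:  v_{0} + v_{5} = v_{3}  →  sig = [2:1]
  P = {1,3}:  v_{1} + v_{3} = v_{0}  →  sig = [2:1]
  P = {1,4}:  v_{1} + v_{4} = v_{2}  →  sig = [2:1]
  P = {2,5}:  v_{2} + v_{5} = v_{4}  →  sig = [2:1]
  P = {3,4}:  v_{3} + v_{4} = v_{5}  →  sig = [2:1]

Sorted signature multiset PRS(X):
[[2:], [2:], [2:], [2:1], [2:1], [2:1], [2:1], [2:1], [2:1]]


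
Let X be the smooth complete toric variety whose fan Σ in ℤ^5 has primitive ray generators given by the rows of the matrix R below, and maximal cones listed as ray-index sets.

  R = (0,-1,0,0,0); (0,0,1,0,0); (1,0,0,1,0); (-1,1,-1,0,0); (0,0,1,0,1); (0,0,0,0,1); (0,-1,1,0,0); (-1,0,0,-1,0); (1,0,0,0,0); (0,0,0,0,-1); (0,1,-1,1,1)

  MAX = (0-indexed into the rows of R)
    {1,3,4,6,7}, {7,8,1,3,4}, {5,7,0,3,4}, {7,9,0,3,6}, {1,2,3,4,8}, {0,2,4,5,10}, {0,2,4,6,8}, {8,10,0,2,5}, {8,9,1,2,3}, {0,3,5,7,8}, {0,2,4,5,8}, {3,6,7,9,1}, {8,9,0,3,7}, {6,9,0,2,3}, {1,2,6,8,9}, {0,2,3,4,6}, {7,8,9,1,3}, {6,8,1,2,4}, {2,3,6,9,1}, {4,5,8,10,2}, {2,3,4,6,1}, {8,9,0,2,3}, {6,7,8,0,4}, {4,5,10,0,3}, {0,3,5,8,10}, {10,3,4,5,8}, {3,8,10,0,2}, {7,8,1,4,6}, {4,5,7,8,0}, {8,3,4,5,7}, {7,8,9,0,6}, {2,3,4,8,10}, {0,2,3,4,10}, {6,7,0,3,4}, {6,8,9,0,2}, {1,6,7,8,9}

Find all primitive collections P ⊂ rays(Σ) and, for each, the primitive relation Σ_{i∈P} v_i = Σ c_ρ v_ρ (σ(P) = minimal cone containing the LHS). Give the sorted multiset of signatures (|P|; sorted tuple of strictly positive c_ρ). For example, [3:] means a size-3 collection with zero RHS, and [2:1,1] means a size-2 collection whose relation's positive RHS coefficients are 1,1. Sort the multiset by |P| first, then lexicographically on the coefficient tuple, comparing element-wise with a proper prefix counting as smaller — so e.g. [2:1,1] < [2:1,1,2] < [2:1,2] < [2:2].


Primitive collections (14):

  {2,7}:  v_{2} + v_{7} = 0 — sig = [2:]
  {5,9}:  v_{5} + v_{9} = 0 — sig = [2:]
  {0,1}:  v_{0} + v_{1} = v_{6} — sig = [2:1]
  {1,5}:  v_{1} + v_{5} = v_{4} — sig = [2:1]
  {4,9}:  v_{4} + v_{9} = v_{1} — sig = [2:1]
  {5,6}:  v_{5} + v_{6} = v_{0} + v_{4} — sig = [2:1,1]
  {7,10}:  v_{7} + v_{10} = v_{3} + v_{5} — sig = [2:1,1]
  {9,10}:  v_{9} + v_{10} = v_{2} + v_{3} — sig = [2:1,1]
  {1,10}:  v_{1} + v_{10} = v_{2} + v_{3} + v_{4} — sig = [2:1,1,1]
  {6,10}:  v_{6} + v_{10} = v_{0} + v_{2} + v_{3} + v_{4} — sig = [2:1,1,1,1]
  {3,6,8}:  v_{3} + v_{6} + v_{8} = 0 — sig = [3:]
  {2,3,5}:  v_{2} + v_{3} + v_{5} = v_{10} — sig = [3:1]
  {0,3,4,8}:  v_{0} + v_{3} + v_{4} + v_{8} = v_{5} — sig = [4:1]
  {0,4,8,10}:  v_{0} + v_{4} + v_{8} + v_{10} = v_{2} + 2·v_{5} — sig = [4:1,2]

so the primitive-relation signature multiset is
    |P|=2: 10 collections, coeffs (), (), (1), (1), (1), (1,1), (1,1), (1,1), (1,1,1), (1,1,1,1)
    |P|=3: 2 collections, coeffs (), (1)
    |P|=4: 2 collections, coeffs (1), (1,2)


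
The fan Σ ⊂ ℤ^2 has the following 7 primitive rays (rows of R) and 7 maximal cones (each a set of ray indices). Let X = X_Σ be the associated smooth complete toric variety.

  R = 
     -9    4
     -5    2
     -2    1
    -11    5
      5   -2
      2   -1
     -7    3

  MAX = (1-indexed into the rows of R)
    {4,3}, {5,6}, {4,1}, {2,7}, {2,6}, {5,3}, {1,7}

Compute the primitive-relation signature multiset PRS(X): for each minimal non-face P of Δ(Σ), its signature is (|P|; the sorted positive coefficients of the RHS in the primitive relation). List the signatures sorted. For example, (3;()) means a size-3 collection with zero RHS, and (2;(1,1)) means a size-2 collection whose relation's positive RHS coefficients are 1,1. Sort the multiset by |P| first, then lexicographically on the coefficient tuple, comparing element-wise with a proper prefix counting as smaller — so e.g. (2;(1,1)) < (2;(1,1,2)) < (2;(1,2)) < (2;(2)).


Σ has 14 primitive collections:

  • {2,5}:  v_{2} + v_{5} = 0 — sig = (2;())
  • {3,6}:  v_{3} + v_{6} = 0 — sig = (2;())
  • {1,3}:  v_{1} + v_{3} = v_{4} — sig = (2;(1))
  • {1,6}:  v_{1} + v_{6} = v_{7} — sig = (2;(1))
  • {2,3}:  v_{2} + v_{3} = v_{7} — sig = (2;(1))
  • {3,7}:  v_{3} + v_{7} = v_{1} — sig = (2;(1))
  • {4,6}:  v_{4} + v_{6} = v_{1} — sig = (2;(1))
  • {5,7}:  v_{5} + v_{7} = v_{3} — sig = (2;(1))
  • {6,7}:  v_{6} + v_{7} = v_{2} — sig = (2;(1))
  • {2,4}:  v_{2} + v_{4} = v_{1} + v_{7} — sig = (2;(1,1))
  • {1,2}:  v_{1} + v_{2} = 2·v_{7} — sig = (2;(2))
  • {1,5}:  v_{1} + v_{5} = 2·v_{3} — sig = (2;(2))
  • {4,7}:  v_{4} + v_{7} = 2·v_{1} — sig = (2;(2))
  • {4,5}:  v_{4} + v_{5} = 3·v_{3} — sig = (2;(3))

so the primitive-relation signature multiset is
    |P|=2: 14 collections, coeffs (), (), (1), (1), (1), (1), (1), (1), (1), (1,1), (2), (2), (2), (3)


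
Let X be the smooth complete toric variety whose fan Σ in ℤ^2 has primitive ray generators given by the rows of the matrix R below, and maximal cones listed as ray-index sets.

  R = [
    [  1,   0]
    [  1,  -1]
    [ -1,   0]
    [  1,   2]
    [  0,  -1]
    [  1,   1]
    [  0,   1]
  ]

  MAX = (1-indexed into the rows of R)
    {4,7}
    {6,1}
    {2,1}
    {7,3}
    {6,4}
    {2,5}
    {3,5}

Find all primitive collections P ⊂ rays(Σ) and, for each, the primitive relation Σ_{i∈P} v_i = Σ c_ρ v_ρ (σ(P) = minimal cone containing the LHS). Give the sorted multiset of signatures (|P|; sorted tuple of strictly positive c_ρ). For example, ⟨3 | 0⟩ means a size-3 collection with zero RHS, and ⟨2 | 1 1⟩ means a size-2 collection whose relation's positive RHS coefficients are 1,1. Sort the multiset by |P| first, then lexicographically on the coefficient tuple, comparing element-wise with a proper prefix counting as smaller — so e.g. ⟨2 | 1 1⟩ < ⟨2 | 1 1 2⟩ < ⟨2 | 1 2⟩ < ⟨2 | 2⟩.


Minimal non-faces — 14 found among 7 rays, 7 max cones:

  P = {1,3}:  v_{1} + v_{3} = 0 — sig = ⟨2 | 0⟩
  P = {5,7}:  v_{5} + v_{7} = 0 — sig = ⟨2 | 0⟩
  P = {1,5}:  v_{1} + v_{5} = v_{2} — sig = ⟨2 | 1⟩
  P = {1,7}:  v_{1} + v_{7} = v_{6} — sig = ⟨2 | 1⟩
  P = {2,3}:  v_{2} + v_{3} = v_{5} — sig = ⟨2 | 1⟩
  P = {2,7}:  v_{2} + v_{7} = v_{1} — sig = ⟨2 | 1⟩
  P = {3,6}:  v_{3} + v_{6} = v_{7} — sig = ⟨2 | 1⟩
  P = {4,5}:  v_{4} + v_{5} = v_{6} — sig = ⟨2 | 1⟩
  P = {5,6}:  v_{5} + v_{6} = v_{1} — sig = ⟨2 | 1⟩
  P = {6,7}:  v_{6} + v_{7} = v_{4} — sig = ⟨2 | 1⟩
  P = {2,4}:  v_{2} + v_{4} = v_{1} + v_{6} — sig = ⟨2 | 1 1⟩
  P = {1,4}:  v_{1} + v_{4} = 2·v_{6} — sig = ⟨2 | 2⟩
  P = {2,6}:  v_{2} + v_{6} = 2·v_{1} — sig = ⟨2 | 2⟩
  P = {3,4}:  v_{3} + v_{4} = 2·v_{7} — sig = ⟨2 | 2⟩

so the primitive-relation signature multiset is
    |P|=2: 14 collections, coeffs (), (), (1), (1), (1), (1), (1), (1), (1), (1), (1,1), (2), (2), (2)


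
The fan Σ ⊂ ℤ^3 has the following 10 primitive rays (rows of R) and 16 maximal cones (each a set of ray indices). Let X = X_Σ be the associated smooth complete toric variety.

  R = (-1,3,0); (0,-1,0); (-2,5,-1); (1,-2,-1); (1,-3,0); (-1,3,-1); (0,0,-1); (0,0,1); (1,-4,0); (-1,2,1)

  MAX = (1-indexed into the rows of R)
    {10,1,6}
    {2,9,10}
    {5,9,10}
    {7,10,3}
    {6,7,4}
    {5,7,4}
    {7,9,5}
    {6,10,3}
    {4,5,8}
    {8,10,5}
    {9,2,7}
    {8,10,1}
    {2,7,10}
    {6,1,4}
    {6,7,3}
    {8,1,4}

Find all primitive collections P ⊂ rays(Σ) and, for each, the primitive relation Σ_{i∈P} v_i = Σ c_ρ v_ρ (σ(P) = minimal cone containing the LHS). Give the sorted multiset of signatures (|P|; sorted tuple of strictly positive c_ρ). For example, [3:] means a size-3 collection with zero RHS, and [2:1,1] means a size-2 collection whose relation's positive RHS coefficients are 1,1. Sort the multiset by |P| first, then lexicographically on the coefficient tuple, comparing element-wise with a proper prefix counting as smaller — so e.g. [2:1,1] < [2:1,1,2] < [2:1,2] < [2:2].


The 24 primitive collections of Σ (r=10, n=3):

  • {1,5}:  v_{1} + v_{5} = 0  ⇒ sig = [2:]
  • {4,10}:  v_{4} + v_{10} = 0  ⇒ sig = [2:]
  • {7,8}:  v_{7} + v_{8} = 0  ⇒ sig = [2:]
  • {1,7}:  v_{1} + v_{7} = v_{6}  ⇒ sig = [2:1]
  • {1,9}:  v_{1} + v_{9} = v_{2}  ⇒ sig = [2:1]
  • {2,5}:  v_{2} + v_{5} = v_{9}  ⇒ sig = [2:1]
  • {5,6}:  v_{5} + v_{6} = v_{7}  ⇒ sig = [2:1]
  • {6,8}:  v_{6} + v_{8} = v_{1}  ⇒ sig = [2:1]
  • {1,2}:  v_{1} + v_{2} = v_{7} + v_{10}  ⇒ sig = [2:1,1]
  • {2,4}:  v_{2} + v_{4} = v_{5} + v_{7}  ⇒ sig = [2:1,1]
  • {2,8}:  v_{2} + v_{8} = v_{5} + v_{10}  ⇒ sig = [2:1,1]
  • {3,4}:  v_{3} + v_{4} = v_{6} + v_{7}  ⇒ sig = [2:1,1]
  • {3,8}:  v_{3} + v_{8} = v_{6} + v_{10}  ⇒ sig = [2:1,1]
  • {6,9}:  v_{6} + v_{9} = v_{2} + v_{7}  ⇒ sig = [2:1,1]
  • {3,9}:  v_{3} + v_{9} = v_{2} + 2·v_{7} + v_{10}  ⇒ sig = [2:1,1,2]
  • {1,3}:  v_{1} + v_{3} = 2·v_{6} + v_{10}  ⇒ sig = [2:1,2]
  • {2,6}:  v_{2} + v_{6} = 2·v_{7} + v_{10}  ⇒ sig = [2:1,2]
  • {3,5}:  v_{3} + v_{5} = 2·v_{7} + v_{10}  ⇒ sig = [2:1,2]
  • {4,9}:  v_{4} + v_{9} = 2·v_{5} + v_{7}  ⇒ sig = [2:1,2]
  • {8,9}:  v_{8} + v_{9} = 2·v_{5} + v_{10}  ⇒ sig = [2:1,2]
  • {2,3}:  v_{2} + v_{3} = 3·v_{7} + 2·v_{10}  ⇒ sig = [2:2,3]
  • {5,7,10}:  v_{5} + v_{7} + v_{10} = v_{2}  ⇒ sig = [3:1]
  • {6,7,10}:  v_{6} + v_{7} + v_{10} = v_{3}  ⇒ sig = [3:1]
  • {7,9,10}:  v_{7} + v_{9} + v_{10} = 2·v_{2}  ⇒ sig = [3:2]

Sorted signature multiset PRS(X):
[[2:], [2:], [2:], [2:1], [2:1], [2:1], [2:1], [2:1], [2:1,1], [2:1,1], [2:1,1], [2:1,1], [2:1,1], [2:1,1], [2:1,1,2], [2:1,2], [2:1,2], [2:1,2], [2:1,2], [2:1,2], [2:2,3], [3:1], [3:1], [3:2]]


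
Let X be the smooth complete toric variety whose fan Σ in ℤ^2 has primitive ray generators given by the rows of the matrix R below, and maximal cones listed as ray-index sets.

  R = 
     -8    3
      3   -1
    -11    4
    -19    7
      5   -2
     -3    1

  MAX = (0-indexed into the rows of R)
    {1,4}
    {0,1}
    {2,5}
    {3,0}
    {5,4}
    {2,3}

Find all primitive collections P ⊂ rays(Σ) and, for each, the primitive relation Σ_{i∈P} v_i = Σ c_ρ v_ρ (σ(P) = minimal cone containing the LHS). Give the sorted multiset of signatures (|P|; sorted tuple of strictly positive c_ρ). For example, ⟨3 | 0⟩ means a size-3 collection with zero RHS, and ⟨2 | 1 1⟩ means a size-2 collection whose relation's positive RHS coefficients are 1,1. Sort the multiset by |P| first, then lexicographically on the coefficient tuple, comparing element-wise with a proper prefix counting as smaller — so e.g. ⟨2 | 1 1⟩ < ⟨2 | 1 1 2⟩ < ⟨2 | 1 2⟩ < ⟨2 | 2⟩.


Σ has 9 primitive collections:

  {1,5}:  v_{1} + v_{5} = 0 ; sig = ⟨2 | 0⟩
  {0,2}:  v_{0} + v_{2} = v_{3} ; sig = ⟨2 | 1⟩
  {0,4}:  v_{0} + v_{4} = v_{5} ; sig = ⟨2 | 1⟩
  {0,5}:  v_{0} + v_{5} = v_{2} ; sig = ⟨2 | 1⟩
  {1,2}:  v_{1} + v_{2} = v_{0} ; sig = ⟨2 | 1⟩
  {3,4}:  v_{3} + v_{4} = v_{2} + v_{5} ; sig = ⟨2 | 1 1⟩
  {1,3}:  v_{1} + v_{3} = 2·v_{0} ; sig = ⟨2 | 2⟩
  {2,4}:  v_{2} + v_{4} = 2·v_{5} ; sig = ⟨2 | 2⟩
  {3,5}:  v_{3} + v_{5} = 2·v_{2} ; sig = ⟨2 | 2⟩

Signatures (|P|; sorted positive RHS coefficients), sorted:
[⟨2 | 0⟩, ⟨2 | 1⟩, ⟨2 | 1⟩, ⟨2 | 1⟩, ⟨2 | 1⟩, ⟨2 | 1 1⟩, ⟨2 | 2⟩, ⟨2 | 2⟩, ⟨2 | 2⟩]


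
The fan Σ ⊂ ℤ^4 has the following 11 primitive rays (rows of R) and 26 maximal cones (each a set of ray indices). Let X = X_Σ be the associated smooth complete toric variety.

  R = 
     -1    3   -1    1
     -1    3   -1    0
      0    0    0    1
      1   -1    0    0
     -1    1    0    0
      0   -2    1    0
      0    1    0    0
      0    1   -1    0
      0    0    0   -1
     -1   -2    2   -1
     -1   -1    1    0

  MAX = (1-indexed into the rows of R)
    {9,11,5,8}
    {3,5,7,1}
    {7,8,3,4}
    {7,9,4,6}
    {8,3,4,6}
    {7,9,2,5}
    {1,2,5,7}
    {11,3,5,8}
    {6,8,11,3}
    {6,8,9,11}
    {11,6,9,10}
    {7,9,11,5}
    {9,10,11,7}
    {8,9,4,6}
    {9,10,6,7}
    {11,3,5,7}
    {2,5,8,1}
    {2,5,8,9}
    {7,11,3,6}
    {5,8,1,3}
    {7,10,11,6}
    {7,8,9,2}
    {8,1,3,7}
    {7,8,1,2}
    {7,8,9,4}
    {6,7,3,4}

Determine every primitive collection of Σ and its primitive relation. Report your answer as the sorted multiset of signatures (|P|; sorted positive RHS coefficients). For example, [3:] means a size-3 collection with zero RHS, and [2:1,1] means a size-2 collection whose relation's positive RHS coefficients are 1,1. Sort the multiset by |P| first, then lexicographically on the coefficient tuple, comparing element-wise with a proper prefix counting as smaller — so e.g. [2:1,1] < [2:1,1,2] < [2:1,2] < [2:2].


Σ has 22 primitive collections:

  P = {3,9}:  v_{3} + v_{9} = 0 ; sig = [2:]
  P = {4,5}:  v_{4} + v_{5} = 0 ; sig = [2:]
  P = {1,9}:  v_{1} + v_{9} = v_{2} ; sig = [2:1]
  P = {2,3}:  v_{2} + v_{3} = v_{1} ; sig = [2:1]
  P = {2,6}:  v_{2} + v_{6} = v_{5} ; sig = [2:1]
  P = {4,11}:  v_{4} + v_{11} = v_{6} ; sig = [2:1]
  P = {5,6}:  v_{5} + v_{6} = v_{11} ; sig = [2:1]
  P = {1,6}:  v_{1} + v_{6} = v_{3} + v_{5} ; sig = [2:1,1]
  P = {2,4}:  v_{2} + v_{4} = v_{7} + v_{8} ; sig = [2:1,1]
  P = {8,10}:  v_{8} + v_{10} = v_{9} + v_{11} ; sig = [2:1,1]
  P = {1,4}:  v_{1} + v_{4} = v_{3} + v_{7} + v_{8} ; sig = [2:1,1,1]
  P = {1,10}:  v_{1} + v_{10} = v_{5} + v_{7} + v_{11} ; sig = [2:1,1,1]
  P = {3,10}:  v_{3} + v_{10} = v_{6} + v_{7} + v_{11} ; sig = [2:1,1,1]
  P = {2,10}:  v_{2} + v_{10} = v_{5} + v_{7} + v_{9} + v_{11} ; sig = [2:1,1,1,1]
  P = {4,10}:  v_{4} + v_{10} = 2·v_{6} + v_{7} + v_{9} ; sig = [2:1,1,2]
  P = {5,10}:  v_{5} + v_{10} = v_{7} + v_{9} + 2·v_{11} ; sig = [2:1,1,2]
  P = {1,11}:  v_{1} + v_{11} = v_{3} + 2·v_{5} ; sig = [2:1,2]
  P = {2,11}:  v_{2} + v_{11} = 2·v_{5} ; sig = [2:2]
  P = {6,7,8}:  v_{6} + v_{7} + v_{8} = 0 ; sig = [3:]
  P = {5,7,8}:  v_{5} + v_{7} + v_{8} = v_{2} ; sig = [3:1]
  P = {7,8,11}:  v_{7} + v_{8} + v_{11} = v_{5} ; sig = [3:1]
  P = {6,7,9,11}:  v_{6} + v_{7} + v_{9} + v_{11} = v_{10} ; sig = [4:1]

Hence PRS(X_Σ) =
    [2:]
    [2:]
    [2:1]
    [2:1]
    [2:1]
    [2:1]
    [2:1]
    [2:1,1]
    [2:1,1]
    [2:1,1]
    [2:1,1,1]
    [2:1,1,1]
    [2:1,1,1]
    [2:1,1,1,1]
    [2:1,1,2]
    [2:1,1,2]
    [2:1,2]
    [2:2]
    [3:]
    [3:1]
    [3:1]
    [4:1]


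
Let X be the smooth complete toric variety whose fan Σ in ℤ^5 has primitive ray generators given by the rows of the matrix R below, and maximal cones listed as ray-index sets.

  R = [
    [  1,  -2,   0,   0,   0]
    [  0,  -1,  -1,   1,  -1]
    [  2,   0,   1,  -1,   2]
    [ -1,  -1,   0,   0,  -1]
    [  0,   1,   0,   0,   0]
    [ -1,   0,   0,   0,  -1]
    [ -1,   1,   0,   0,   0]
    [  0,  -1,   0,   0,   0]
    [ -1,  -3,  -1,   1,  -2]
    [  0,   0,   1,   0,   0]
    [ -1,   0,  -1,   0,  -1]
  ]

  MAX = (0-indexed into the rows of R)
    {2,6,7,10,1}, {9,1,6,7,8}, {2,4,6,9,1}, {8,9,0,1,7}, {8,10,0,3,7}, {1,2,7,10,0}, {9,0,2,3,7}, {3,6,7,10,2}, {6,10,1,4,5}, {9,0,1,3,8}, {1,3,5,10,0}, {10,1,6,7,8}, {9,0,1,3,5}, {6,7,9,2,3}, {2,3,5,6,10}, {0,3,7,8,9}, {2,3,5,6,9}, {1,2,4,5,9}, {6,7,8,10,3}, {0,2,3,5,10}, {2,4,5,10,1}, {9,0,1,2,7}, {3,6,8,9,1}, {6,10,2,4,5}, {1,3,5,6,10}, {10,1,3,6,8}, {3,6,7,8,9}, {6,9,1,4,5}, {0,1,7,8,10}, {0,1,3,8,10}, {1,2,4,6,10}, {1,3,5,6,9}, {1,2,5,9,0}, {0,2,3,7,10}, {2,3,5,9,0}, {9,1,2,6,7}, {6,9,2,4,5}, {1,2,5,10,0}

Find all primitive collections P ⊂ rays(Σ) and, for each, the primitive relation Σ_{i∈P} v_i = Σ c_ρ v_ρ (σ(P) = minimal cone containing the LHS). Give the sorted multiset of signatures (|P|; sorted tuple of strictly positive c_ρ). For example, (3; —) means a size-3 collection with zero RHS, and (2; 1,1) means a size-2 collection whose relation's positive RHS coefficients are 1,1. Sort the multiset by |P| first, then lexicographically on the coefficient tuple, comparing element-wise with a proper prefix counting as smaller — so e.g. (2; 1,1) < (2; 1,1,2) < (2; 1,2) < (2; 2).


12 collections generate NE(X_Σ); each relation:

  • {4,7}:  v_{4} + v_{7} = 0  ⟹  sig = (2; —)
  • {0,6}:  v_{0} + v_{6} = v_{7}  ⟹  sig = (2; 1)
  • {3,4}:  v_{3} + v_{4} = v_{5}  ⟹  sig = (2; 1)
  • {5,7}:  v_{5} + v_{7} = v_{3}  ⟹  sig = (2; 1)
  • {9,10}:  v_{9} + v_{10} = v_{5}  ⟹  sig = (2; 1)
  • {2,8}:  v_{2} + v_{8} = v_{0} + v_{7}  ⟹  sig = (2; 1,1)
  • {4,8}:  v_{4} + v_{8} = v_{1} + v_{3}  ⟹  sig = (2; 1,1)
  • {0,4}:  v_{0} + v_{4} = v_{1} + v_{2} + v_{5}  ⟹  sig = (2; 1,1,1)
  • {5,8}:  v_{5} + v_{8} = v_{1} + 2·v_{3}  ⟹  sig = (2; 1,2)
  • {1,2,3}:  v_{1} + v_{2} + v_{3} = v_{0}  ⟹  sig = (3; 1)
  • {1,3,7}:  v_{1} + v_{3} + v_{7} = v_{8}  ⟹  sig = (3; 1)
  • {1,2,5,6}:  v_{1} + v_{2} + v_{5} + v_{6} = 0  ⟹  sig = (4; —)

Sorted signature multiset PRS(X):
    |P|=2: 9 collections, coeffs (), (1), (1), (1), (1), (1,1), (1,1), (1,1,1), (1,2)
    |P|=3: 2 collections, coeffs (1), (1)
    |P|=4: 1 collection, coeffs ()


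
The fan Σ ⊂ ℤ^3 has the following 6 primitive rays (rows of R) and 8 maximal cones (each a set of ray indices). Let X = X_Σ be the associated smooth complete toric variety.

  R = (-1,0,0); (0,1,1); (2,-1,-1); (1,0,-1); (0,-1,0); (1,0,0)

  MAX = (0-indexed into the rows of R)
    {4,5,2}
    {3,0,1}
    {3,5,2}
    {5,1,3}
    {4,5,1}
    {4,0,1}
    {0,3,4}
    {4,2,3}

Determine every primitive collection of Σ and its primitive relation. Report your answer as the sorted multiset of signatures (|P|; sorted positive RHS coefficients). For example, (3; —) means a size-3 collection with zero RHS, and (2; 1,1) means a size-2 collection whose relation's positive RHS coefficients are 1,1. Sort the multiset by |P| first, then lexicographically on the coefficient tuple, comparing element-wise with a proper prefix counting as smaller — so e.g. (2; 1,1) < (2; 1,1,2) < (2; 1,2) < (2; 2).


5 collections generate NE(X_Σ); each relation:

  P={0,5}:  v_{0} + v_{5} = 0  →  sig = (2; —)
  P={0,2}:  v_{0} + v_{2} = v_{3} + v_{4}  →  sig = (2; 1,1)
  P={1,2}:  v_{1} + v_{2} = 2·v_{5}  →  sig = (2; 2)
  P={1,3,4}:  v_{1} + v_{3} + v_{4} = v_{5}  →  sig = (3; 1)
  P={3,4,5}:  v_{3} + v_{4} + v_{5} = v_{2}  →  sig = (3; 1)

Hence PRS(X_Σ) =
    (2; —)
    (2; 1,1)
    (2; 2)
    (3; 1)
    (3; 1)


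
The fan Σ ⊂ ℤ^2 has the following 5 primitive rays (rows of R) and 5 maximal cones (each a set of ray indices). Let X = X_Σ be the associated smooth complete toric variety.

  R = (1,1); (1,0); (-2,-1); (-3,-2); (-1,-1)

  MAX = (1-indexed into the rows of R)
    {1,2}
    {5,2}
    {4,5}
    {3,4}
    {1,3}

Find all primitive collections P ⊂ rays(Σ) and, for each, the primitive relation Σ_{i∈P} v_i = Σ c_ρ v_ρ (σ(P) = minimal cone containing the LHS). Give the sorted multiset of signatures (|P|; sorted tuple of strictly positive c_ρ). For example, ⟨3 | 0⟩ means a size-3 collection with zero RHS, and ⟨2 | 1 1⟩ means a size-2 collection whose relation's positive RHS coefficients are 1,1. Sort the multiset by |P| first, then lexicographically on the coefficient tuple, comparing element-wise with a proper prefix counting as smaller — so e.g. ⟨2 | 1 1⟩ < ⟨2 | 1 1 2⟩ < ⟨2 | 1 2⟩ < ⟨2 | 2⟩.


5 minimal non-faces of Δ(Σ) (on 5 rays):

  {1,5}:  v_{1} + v_{5} = 0  so sig = ⟨2 | 0⟩
  {1,4}:  v_{1} + v_{4} = v_{3}  so sig = ⟨2 | 1⟩
  {2,3}:  v_{2} + v_{3} = v_{5}  so sig = ⟨2 | 1⟩
  {3,5}:  v_{3} + v_{5} = v_{4}  so sig = ⟨2 | 1⟩
  {2,4}:  v_{2} + v_{4} = 2·v_{5}  so sig = ⟨2 | 2⟩

Hence PRS(X_Σ) =
[⟨2 | 0⟩, ⟨2 | 1⟩, ⟨2 | 1⟩, ⟨2 | 1⟩, ⟨2 | 2⟩]


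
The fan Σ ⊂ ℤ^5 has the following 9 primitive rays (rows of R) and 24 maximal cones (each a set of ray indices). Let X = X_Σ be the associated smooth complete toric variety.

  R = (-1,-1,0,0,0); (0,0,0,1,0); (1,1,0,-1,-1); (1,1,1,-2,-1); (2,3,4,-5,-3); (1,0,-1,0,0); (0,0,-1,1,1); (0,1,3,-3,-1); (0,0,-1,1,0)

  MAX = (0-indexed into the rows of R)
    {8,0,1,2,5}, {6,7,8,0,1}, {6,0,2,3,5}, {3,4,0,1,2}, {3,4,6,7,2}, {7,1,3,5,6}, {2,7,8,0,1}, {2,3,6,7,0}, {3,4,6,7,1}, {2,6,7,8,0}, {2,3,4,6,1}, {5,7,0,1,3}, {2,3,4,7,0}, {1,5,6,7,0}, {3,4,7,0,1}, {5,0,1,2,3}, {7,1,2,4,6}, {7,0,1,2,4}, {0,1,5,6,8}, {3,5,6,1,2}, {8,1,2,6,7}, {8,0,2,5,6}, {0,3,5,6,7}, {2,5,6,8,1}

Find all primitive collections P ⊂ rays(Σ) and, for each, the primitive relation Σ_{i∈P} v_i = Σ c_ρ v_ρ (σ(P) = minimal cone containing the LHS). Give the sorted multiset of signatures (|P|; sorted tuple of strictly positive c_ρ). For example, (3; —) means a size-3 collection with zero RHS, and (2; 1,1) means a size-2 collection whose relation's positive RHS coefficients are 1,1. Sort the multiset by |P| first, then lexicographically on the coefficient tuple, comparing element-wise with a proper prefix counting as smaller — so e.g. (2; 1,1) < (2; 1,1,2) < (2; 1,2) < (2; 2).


Primitive collections (9):

  P={3,8}:  v_{3} + v_{8} = v_{2} ; sig = (2; 1)
  P={4,8}:  v_{4} + v_{8} = v_{1} + 2·v_{2} + v_{7} ; sig = (2; 1,1,2)
  P={4,5}:  v_{4} + v_{5} = v_{1} + 3·v_{3} ; sig = (2; 1,3)
  P={5,7,8}:  v_{5} + v_{7} + v_{8} = v_{3} ; sig = (3; 1)
  P={0,4,6}:  v_{0} + v_{4} + v_{6} = v_{2} + v_{7} ; sig = (3; 1,1)
  P={2,5,7}:  v_{2} + v_{5} + v_{7} = 2·v_{3} ; sig = (3; 2)
  P={0,1,3,6}:  v_{0} + v_{1} + v_{3} + v_{6} = 0 ; sig = (4; —)
  P={0,1,2,6}:  v_{0} + v_{1} + v_{2} + v_{6} = v_{8} ; sig = (4; 1)
  P={1,2,3,7}:  v_{1} + v_{2} + v_{3} + v_{7} = v_{4} ; sig = (4; 1)

so the primitive-relation signature multiset is
[(2; 1), (2; 1,1,2), (2; 1,3), (3; 1), (3; 1,1), (3; 2), (4; —), (4; 1), (4; 1)]


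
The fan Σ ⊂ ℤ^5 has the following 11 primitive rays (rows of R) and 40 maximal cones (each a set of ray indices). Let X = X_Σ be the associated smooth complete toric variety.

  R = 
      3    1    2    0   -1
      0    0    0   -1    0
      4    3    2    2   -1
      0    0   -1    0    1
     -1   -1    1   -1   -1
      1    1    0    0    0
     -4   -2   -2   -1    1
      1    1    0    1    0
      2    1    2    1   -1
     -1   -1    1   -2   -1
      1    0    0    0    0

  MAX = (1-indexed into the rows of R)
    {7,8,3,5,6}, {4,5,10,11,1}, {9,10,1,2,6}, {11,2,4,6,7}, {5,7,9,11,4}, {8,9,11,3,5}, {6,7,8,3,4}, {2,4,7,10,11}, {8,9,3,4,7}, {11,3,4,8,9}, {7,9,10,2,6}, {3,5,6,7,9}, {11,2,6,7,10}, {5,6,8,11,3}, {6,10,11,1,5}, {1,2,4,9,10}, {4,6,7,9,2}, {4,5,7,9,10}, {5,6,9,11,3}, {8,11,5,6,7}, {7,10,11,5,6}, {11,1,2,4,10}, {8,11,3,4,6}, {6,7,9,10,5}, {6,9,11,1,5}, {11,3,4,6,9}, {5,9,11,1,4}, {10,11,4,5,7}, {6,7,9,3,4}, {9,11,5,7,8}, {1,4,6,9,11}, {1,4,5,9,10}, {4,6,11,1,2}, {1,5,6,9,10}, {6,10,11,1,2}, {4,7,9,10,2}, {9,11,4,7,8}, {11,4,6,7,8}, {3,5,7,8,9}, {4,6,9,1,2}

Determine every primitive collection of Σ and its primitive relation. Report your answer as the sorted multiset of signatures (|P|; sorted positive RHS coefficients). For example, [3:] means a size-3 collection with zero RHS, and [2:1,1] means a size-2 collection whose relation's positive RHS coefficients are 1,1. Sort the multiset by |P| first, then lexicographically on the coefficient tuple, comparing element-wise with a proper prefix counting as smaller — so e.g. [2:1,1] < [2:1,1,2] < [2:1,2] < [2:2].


Σ has 17 primitive collections:

  {2,5}:  v_{2} + v_{5} = v_{10} — sig = [2:1]
  {2,8}:  v_{2} + v_{8} = v_{6} — sig = [2:1]
  {1,7}:  v_{1} + v_{7} = v_{4} + v_{5} — sig = [2:1,1]
  {8,10}:  v_{8} + v_{10} = v_{5} + v_{6} — sig = [2:1,1]
  {1,8}:  v_{1} + v_{8} = v_{6} + v_{9} + v_{11} — sig = [2:1,1,1]
  {3,10}:  v_{3} + v_{10} = v_{5} + 2·v_{6} + v_{9} — sig = [2:1,1,2]
  {2,3}:  v_{2} + v_{3} = 2·v_{6} + v_{9} — sig = [2:1,2]
  {1,3}:  v_{1} + v_{3} = 2·v_{6} + 2·v_{9} + v_{11} — sig = [2:1,2,2]
  {4,5,8}:  v_{4} + v_{5} + v_{8} = 0 — sig = [3:]
  {2,9,11}:  v_{2} + v_{9} + v_{11} = v_{1} — sig = [3:1]
  {3,7,11}:  v_{3} + v_{7} + v_{11} = v_{8} — sig = [3:1]
  {4,5,6}:  v_{4} + v_{5} + v_{6} = v_{2} — sig = [3:1]
  {6,8,9}:  v_{6} + v_{8} + v_{9} = v_{3} — sig = [3:1]
  {3,4,5}:  v_{3} + v_{4} + v_{5} = v_{6} + v_{9} — sig = [3:1,1]
  {9,10,11}:  v_{9} + v_{10} + v_{11} = v_{1} + v_{5} — sig = [3:1,1]
  {4,6,10}:  v_{4} + v_{6} + v_{10} = 2·v_{2} — sig = [3:2]
  {6,7,9,11}:  v_{6} + v_{7} + v_{9} + v_{11} = 0 — sig = [4:]

Signatures (|P|; sorted positive RHS coefficients), sorted:
[[2:1], [2:1], [2:1,1], [2:1,1], [2:1,1,1], [2:1,1,2], [2:1,2], [2:1,2,2], [3:], [3:1], [3:1], [3:1], [3:1], [3:1,1], [3:1,1], [3:2], [4:]]


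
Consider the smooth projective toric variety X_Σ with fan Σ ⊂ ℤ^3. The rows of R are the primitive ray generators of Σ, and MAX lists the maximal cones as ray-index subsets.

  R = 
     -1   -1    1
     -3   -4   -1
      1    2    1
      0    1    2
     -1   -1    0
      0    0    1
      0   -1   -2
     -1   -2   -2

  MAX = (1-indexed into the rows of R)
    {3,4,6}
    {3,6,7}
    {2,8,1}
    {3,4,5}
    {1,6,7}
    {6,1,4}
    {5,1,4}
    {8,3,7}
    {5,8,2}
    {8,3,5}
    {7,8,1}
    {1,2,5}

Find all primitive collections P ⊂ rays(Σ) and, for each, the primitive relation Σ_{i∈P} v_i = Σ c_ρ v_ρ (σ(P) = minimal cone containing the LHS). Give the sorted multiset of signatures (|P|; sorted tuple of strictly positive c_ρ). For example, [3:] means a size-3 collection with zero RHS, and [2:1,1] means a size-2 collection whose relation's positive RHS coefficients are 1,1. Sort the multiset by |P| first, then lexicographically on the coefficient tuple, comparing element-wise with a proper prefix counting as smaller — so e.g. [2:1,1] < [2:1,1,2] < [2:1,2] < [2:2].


11 collections generate NE(X_Σ); each relation:

  P={4,7}:  v_{4} + v_{7} = 0  →  sig = [2:]
  P={1,3}:  v_{1} + v_{3} = v_{4}  →  sig = [2:1]
  P={4,8}:  v_{4} + v_{8} = v_{5}  →  sig = [2:1]
  P={5,6}:  v_{5} + v_{6} = v_{1}  →  sig = [2:1]
  P={5,7}:  v_{5} + v_{7} = v_{8}  →  sig = [2:1]
  P={6,8}:  v_{6} + v_{8} = v_{1} + v_{7}  →  sig = [2:1,1]
  P={2,4}:  v_{2} + v_{4} = v_{1} + 2·v_{5}  →  sig = [2:1,2]
  P={2,6}:  v_{2} + v_{6} = 2·v_{1} + v_{8}  →  sig = [2:1,2]
  P={2,7}:  v_{2} + v_{7} = v_{1} + 2·v_{8}  →  sig = [2:1,2]
  P={2,3}:  v_{2} + v_{3} = 2·v_{5}  →  sig = [2:2]
  P={1,5,8}:  v_{1} + v_{5} + v_{8} = v_{2}  →  sig = [3:1]

Sorted signature multiset PRS(X):
    [2:]
    [2:1]
    [2:1]
    [2:1]
    [2:1]
    [2:1,1]
    [2:1,2]
    [2:1,2]
    [2:1,2]
    [2:2]
    [3:1]


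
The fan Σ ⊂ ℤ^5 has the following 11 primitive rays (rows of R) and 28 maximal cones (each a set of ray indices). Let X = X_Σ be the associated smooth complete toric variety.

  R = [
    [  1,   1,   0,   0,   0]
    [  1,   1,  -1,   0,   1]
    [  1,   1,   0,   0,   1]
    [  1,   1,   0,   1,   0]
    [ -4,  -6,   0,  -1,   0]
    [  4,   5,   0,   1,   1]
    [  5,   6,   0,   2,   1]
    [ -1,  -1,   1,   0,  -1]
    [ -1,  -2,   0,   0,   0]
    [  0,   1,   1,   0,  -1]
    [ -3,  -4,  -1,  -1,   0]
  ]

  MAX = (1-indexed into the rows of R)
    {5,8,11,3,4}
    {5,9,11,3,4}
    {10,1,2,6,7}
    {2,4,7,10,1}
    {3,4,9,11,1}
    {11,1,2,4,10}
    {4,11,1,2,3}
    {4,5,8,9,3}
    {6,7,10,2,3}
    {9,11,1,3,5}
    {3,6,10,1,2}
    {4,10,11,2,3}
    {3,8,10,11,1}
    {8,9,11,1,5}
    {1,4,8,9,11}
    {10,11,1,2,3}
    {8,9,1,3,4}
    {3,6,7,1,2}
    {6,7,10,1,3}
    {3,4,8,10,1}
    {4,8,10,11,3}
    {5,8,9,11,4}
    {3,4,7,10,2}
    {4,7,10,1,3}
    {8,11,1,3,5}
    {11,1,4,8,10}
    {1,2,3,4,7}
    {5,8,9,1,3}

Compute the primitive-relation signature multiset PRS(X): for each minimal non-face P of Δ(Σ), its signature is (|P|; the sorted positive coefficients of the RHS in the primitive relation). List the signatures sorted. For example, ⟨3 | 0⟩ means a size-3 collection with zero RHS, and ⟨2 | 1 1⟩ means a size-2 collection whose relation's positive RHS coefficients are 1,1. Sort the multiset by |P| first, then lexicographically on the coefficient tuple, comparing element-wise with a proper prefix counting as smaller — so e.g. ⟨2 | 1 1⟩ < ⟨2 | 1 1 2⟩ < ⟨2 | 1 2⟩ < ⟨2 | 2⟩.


Minimal non-faces — 20 found among 11 rays, 28 max cones:

  • {2,8}:  v_{2} + v_{8} = 0 ; sig = ⟨2 | 0⟩
  • {4,6}:  v_{4} + v_{6} = v_{7} ; sig = ⟨2 | 1⟩
  • {6,11}:  v_{6} + v_{11} = v_{2} ; sig = ⟨2 | 1⟩
  • {9,10}:  v_{9} + v_{10} = v_{8} ; sig = ⟨2 | 1⟩
  • {5,6}:  v_{5} + v_{6} = v_{3} + v_{9} ; sig = ⟨2 | 1 1⟩
  • {7,11}:  v_{7} + v_{11} = v_{2} + v_{4} ; sig = ⟨2 | 1 1⟩
  • {2,5}:  v_{2} + v_{5} = v_{3} + v_{9} + v_{11} ; sig = ⟨2 | 1 1 1⟩
  • {5,7}:  v_{5} + v_{7} = v_{3} + v_{4} + v_{9} ; sig = ⟨2 | 1 1 1⟩
  • {6,9}:  v_{6} + v_{9} = v_{1} + v_{3} + v_{4} ; sig = ⟨2 | 1 1 1⟩
  • {2,9}:  v_{2} + v_{9} = v_{1} + v_{3} + v_{4} + v_{11} ; sig = ⟨2 | 1 1 1 1⟩
  • {6,8}:  v_{6} + v_{8} = v_{1} + v_{3} + v_{4} + v_{10} ; sig = ⟨2 | 1 1 1 1⟩
  • {7,8}:  v_{7} + v_{8} = v_{1} + v_{3} + 2·v_{4} + v_{10} ; sig = ⟨2 | 1 1 1 2⟩
  • {5,10}:  v_{5} + v_{10} = v_{3} + 2·v_{8} + v_{11} ; sig = ⟨2 | 1 1 2⟩
  • {7,9}:  v_{7} + v_{9} = v_{1} + v_{3} + 2·v_{4} ; sig = ⟨2 | 1 1 2⟩
  • {1,4,5}:  v_{1} + v_{4} + v_{5} = 2·v_{9} ; sig = ⟨3 | 2⟩
  • {3,8,9,11}:  v_{3} + v_{8} + v_{9} + v_{11} = v_{5} ; sig = ⟨4 | 1⟩
  • {1,3,4,10,11}:  v_{1} + v_{3} + v_{4} + v_{10} + v_{11} = 0 ; sig = ⟨5 | 0⟩
  • {1,2,3,4,10}:  v_{1} + v_{2} + v_{3} + v_{4} + v_{10} = v_{6} ; sig = ⟨5 | 1⟩
  • {1,3,4,8,11}:  v_{1} + v_{3} + v_{4} + v_{8} + v_{11} = v_{9} ; sig = ⟨5 | 1⟩
  • {1,2,3,7,10}:  v_{1} + v_{2} + v_{3} + v_{7} + v_{10} = 2·v_{6} ; sig = ⟨5 | 2⟩

Hence PRS(X_Σ) =
    |P|=2: 14 collections, coeffs (), (1), (1), (1), (1,1), (1,1), (1,1,1), (1,1,1), (1,1,1), (1,1,1,1), (1,1,1,1), (1,1,1,2), (1,1,2), (1,1,2)
    |P|=3: 1 collection, coeffs (2)
    |P|=4: 1 collection, coeffs (1)
    |P|=5: 4 collections, coeffs (), (1), (1), (2)
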